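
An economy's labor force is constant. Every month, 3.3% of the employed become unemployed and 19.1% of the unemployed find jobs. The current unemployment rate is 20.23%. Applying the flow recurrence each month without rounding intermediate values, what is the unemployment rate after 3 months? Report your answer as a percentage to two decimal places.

With a fixed labor force, u_{t+1} = u_t + s·(1−u_t) − f·u_t = u_t·(1−s−f) + s.
Here 1−s−f = 0.776 and s = 0.033.
u_1 = 0.202300 × 0.776 + 0.033 = 0.189985.
u_2 = 0.189985 × 0.776 + 0.033 = 0.180428.
u_3 = 0.180428 × 0.776 + 0.033 = 0.173012.

Unemployment rate after three months ≈ 17.30%.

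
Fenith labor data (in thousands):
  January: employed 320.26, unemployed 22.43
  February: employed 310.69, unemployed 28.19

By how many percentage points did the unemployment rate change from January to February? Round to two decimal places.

January: labor force = 320.26 + 22.43 = 342.69; u = 22.43/342.69 = 6.55%.
February: labor force = 310.69 + 28.19 = 338.88; u = 28.19/338.88 = 8.32%.
Change = 8.32% − 6.55% = +1.77 pp.

The unemployment rate changed by +1.77 percentage points.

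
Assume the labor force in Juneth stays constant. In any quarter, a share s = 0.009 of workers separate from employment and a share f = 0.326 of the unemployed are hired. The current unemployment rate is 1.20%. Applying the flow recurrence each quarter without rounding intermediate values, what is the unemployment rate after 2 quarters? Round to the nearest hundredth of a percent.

Unemployment rate after two quarters ≈ 2.03%.

With a fixed labor force, u_{t+1} = u_t + s·(1−u_t) − f·u_t = u_t·(1−s−f) + s.
Here 1−s−f = 0.665 and s = 0.009.
u_1 = 0.012000 × 0.665 + 0.009 = 0.016980.
u_2 = 0.016980 × 0.665 + 0.009 = 0.020292.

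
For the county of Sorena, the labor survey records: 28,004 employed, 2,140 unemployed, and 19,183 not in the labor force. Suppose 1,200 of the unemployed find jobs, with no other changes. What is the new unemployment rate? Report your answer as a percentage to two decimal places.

Initially, labor force = 28,004 + 2,140 = 30,144, so u = 2,140/30,144 = 7.10%.
After the change, unemployed falls and employed rises by 1,200; labor force unchanged → E = 29,204, U = 940, labor force = 30,144.
New unemployment rate = 940 / 30,144 = 3.12%.

New unemployment rate ≈ 3.12%.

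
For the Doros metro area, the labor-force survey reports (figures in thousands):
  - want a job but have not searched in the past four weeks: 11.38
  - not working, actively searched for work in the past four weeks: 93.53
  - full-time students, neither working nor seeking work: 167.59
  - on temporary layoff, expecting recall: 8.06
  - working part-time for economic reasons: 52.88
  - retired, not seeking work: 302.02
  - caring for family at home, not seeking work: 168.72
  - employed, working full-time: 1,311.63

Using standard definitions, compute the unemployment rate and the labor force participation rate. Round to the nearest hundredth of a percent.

Employed = 52.88 + 1,311.63 = 1,364.51 thousand (anyone who worked, including part-time for economic reasons, counts as employed).
Unemployed = 93.53 + 8.06 = 101.59 thousand (jobless and actively searching, or on temporary layoff).
Labor force = 1,364.51 + 101.59 = 1,466.10 thousand.
Not in labor force = 11.38 + 167.59 + 302.02 + 168.72 = 649.71 thousand (those not working and not actively searching are outside the labor force — including those who want a job but have given up searching).
Civilian working-age population = 1,466.10 + 649.71 = 2,115.81 thousand.
Unemployment rate = 101.59 / 1,466.10 = 6.93%.
Labor force participation rate = 1,466.10 / 2,115.81 = 69.29%.

Unemployment rate ≈ 6.93%; labor force participation rate ≈ 69.29%.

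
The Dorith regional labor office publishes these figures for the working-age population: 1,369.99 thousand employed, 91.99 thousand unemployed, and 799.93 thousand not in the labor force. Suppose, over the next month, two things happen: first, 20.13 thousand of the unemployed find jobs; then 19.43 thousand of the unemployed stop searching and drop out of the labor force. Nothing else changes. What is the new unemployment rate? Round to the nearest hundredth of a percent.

Initially, labor force = 1,369.99 + 91.99 = 1,461.98 thousand, so u = 91.99/1,461.98 = 6.29%.
After the first change, unemployed falls and employed rises by 20.13; labor force unchanged → E = 1,390.12, U = 71.86, labor force = 1,461.98 thousand.
After the second change, unemployed and labor force both fall by 19.43 → E = 1,390.12, U = 52.43, labor force = 1,442.55 thousand.
New unemployment rate = 52.43 / 1,442.55 = 3.63%.

New unemployment rate ≈ 3.63%.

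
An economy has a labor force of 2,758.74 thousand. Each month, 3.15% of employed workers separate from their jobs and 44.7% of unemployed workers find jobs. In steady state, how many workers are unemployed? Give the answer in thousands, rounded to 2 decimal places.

About 181.61 thousand are unemployed in steady state.

Steady-state unemployment rate u* = s/(s+f) = 3.15/(3.15+44.7) = 0.065831.
Unemployed = u* × labor force = 0.065831 × 2,758.74 ≈ 181.61 thousand.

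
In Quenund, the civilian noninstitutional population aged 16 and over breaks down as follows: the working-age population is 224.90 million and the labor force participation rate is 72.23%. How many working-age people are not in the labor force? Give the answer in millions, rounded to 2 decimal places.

Share not in the labor force = 1 − 0.7223 = 0.2777.
Not in labor force = 0.2777 × 224.90 ≈ 62.45 million.

About 62.45 million are not in the labor force.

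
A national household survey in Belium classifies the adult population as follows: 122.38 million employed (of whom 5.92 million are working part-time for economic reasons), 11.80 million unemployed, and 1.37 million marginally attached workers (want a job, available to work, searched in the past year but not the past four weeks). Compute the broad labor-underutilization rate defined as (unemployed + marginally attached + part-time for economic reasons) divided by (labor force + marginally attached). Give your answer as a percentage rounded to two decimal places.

Broad underutilization rate ≈ 14.08%.

Labor force = 122.38 + 11.80 = 134.18 million.
Numerator = 11.80 + 1.37 + 5.92 = 19.09 million.
Denominator = 134.18 + 1.37 = 135.55 million.
Broad rate = 19.09 / 135.55 = 14.08%.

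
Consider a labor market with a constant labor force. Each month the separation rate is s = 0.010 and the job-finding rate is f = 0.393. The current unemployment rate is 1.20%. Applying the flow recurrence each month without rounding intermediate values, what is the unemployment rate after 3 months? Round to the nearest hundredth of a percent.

Unemployment rate after three months ≈ 2.21%.

With a fixed labor force, u_{t+1} = u_t + s·(1−u_t) − f·u_t = u_t·(1−s−f) + s.
Here 1−s−f = 0.597 and s = 0.010.
u_1 = 0.012000 × 0.597 + 0.010 = 0.017164.
u_2 = 0.017164 × 0.597 + 0.010 = 0.020247.
u_3 = 0.020247 × 0.597 + 0.010 = 0.022087.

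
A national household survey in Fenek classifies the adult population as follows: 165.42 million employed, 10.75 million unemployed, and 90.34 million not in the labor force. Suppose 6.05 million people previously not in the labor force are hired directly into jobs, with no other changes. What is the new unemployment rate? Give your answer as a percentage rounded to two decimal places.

New unemployment rate ≈ 5.90%.

Initially, labor force = 165.42 + 10.75 = 176.17 million, so u = 10.75/176.17 = 6.10%.
After the change, employed and labor force both rise by 6.05; unemployed unchanged → E = 171.47, U = 10.75, labor force = 182.22 million.
New unemployment rate = 10.75 / 182.22 = 5.90%.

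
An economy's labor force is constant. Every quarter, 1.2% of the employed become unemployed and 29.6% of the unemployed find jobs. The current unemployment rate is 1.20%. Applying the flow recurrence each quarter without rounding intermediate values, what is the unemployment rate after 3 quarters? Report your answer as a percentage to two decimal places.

With a fixed labor force, u_{t+1} = u_t + s·(1−u_t) − f·u_t = u_t·(1−s−f) + s.
Here 1−s−f = 0.692 and s = 0.012.
u_1 = 0.012000 × 0.692 + 0.012 = 0.020304.
u_2 = 0.020304 × 0.692 + 0.012 = 0.026050.
u_3 = 0.026050 × 0.692 + 0.012 = 0.030027.

Unemployment rate after three quarters ≈ 3.00%.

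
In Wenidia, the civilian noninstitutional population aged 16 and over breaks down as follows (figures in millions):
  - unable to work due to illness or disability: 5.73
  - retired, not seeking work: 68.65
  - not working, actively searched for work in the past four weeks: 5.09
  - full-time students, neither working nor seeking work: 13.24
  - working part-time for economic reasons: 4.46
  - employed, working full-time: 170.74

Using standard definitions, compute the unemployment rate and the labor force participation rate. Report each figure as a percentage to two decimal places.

Unemployment rate ≈ 2.82%; labor force participation rate ≈ 67.29%.

Employed = 4.46 + 170.74 = 175.20 million (anyone who worked, including part-time for economic reasons, counts as employed).
Unemployed = 5.09 million.
Labor force = 175.20 + 5.09 = 180.29 million.
Not in labor force = 5.73 + 68.65 + 13.24 = 87.62 million (those not working and not actively searching are outside the labor force).
Civilian working-age population = 180.29 + 87.62 = 267.91 million.
Unemployment rate = 5.09 / 180.29 = 2.82%.
Labor force participation rate = 180.29 / 267.91 = 67.29%.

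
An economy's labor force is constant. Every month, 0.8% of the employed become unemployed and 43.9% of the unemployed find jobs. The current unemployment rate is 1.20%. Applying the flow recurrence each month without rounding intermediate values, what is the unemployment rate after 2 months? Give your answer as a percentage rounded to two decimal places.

Unemployment rate after two months ≈ 1.61%.

With a fixed labor force, u_{t+1} = u_t + s·(1−u_t) − f·u_t = u_t·(1−s−f) + s.
Here 1−s−f = 0.553 and s = 0.008.
u_1 = 0.012000 × 0.553 + 0.008 = 0.014636.
u_2 = 0.014636 × 0.553 + 0.008 = 0.016094.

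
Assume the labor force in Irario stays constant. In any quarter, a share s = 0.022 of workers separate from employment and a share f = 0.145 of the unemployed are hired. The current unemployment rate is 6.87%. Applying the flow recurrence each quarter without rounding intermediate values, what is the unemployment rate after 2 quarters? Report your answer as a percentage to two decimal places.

Unemployment rate after two quarters ≈ 8.80%.

With a fixed labor force, u_{t+1} = u_t + s·(1−u_t) − f·u_t = u_t·(1−s−f) + s.
Here 1−s−f = 0.833 and s = 0.022.
u_1 = 0.068700 × 0.833 + 0.022 = 0.079227.
u_2 = 0.079227 × 0.833 + 0.022 = 0.087996.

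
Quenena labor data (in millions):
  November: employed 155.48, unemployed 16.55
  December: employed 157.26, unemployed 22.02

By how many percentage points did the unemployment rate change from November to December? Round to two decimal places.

November: labor force = 155.48 + 16.55 = 172.03; u = 16.55/172.03 = 9.62%.
December: labor force = 157.26 + 22.02 = 179.28; u = 22.02/179.28 = 12.28%.
Change = 12.28% − 9.62% = +2.66 pp.

The unemployment rate changed by +2.66 percentage points.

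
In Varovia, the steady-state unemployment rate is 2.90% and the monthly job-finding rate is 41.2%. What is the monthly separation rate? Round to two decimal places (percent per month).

From u* = s/(s+f): s = u·f/(1−u).
s = 0.0290 × 41.2 / (1 − 0.0290) = 1.1948 / 0.9710 ≈ 1.23% per month.

Separation rate ≈ 1.23% per month.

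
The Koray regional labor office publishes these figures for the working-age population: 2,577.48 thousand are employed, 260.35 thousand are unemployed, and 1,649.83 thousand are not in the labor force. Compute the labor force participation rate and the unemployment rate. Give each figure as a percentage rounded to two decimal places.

Labor force = employed + unemployed = 2,577.48 + 260.35 = 2,837.83 thousand.
Working-age population = 2,837.83 + 1,649.83 = 4,487.66 thousand.
Unemployment rate = 260.35 / 2,837.83 = 9.17%.
Labor force participation rate = 2,837.83 / 4,487.66 = 63.24%.

Labor force participation rate ≈ 63.24%; unemployment rate ≈ 9.17%.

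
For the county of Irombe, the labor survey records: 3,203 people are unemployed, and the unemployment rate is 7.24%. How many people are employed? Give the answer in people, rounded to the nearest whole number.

About 41,037 are employed.

Labor force = U / u = 3,203 / 0.0724 ≈ 44,240.
Employed = labor force − unemployed = 44,240 − 3,203 = 41,037.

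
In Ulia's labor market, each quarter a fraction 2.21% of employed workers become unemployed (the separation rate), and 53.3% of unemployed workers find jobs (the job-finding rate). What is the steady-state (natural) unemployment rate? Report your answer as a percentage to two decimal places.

Steady-state unemployment rate ≈ 3.98%.

At steady state the flows balance: s·E = f·U, so U/(E+U) = s/(s+f).
u* = 2.21 / (2.21 + 53.3) = 2.21 / 55.51 = 3.98%.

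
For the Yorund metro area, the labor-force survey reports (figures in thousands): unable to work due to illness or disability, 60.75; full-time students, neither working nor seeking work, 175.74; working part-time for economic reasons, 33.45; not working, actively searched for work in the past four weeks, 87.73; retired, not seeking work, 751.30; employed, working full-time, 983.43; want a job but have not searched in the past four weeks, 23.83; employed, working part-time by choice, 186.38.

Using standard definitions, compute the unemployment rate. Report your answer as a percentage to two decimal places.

Unemployment rate ≈ 6.80%.

Employed = 33.45 + 983.43 + 186.38 = 1,203.26 thousand (anyone who worked, including part-time for economic reasons, counts as employed).
Unemployed = 87.73 thousand.
Labor force = 1,203.26 + 87.73 = 1,290.99 thousand.
Unemployment rate = 87.73 / 1,290.99 = 6.80%.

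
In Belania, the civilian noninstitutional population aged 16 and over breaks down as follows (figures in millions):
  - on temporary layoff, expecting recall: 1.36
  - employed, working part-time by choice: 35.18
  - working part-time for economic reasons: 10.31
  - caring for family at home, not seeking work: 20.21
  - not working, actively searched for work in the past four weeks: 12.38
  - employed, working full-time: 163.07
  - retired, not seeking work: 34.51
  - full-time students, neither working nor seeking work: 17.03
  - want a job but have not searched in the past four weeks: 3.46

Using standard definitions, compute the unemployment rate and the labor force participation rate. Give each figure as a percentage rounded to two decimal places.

Employed = 35.18 + 10.31 + 163.07 = 208.56 million (anyone who worked, including part-time for economic reasons, counts as employed).
Unemployed = 1.36 + 12.38 = 13.74 million (jobless and actively searching, or on temporary layoff).
Labor force = 208.56 + 13.74 = 222.30 million.
Not in labor force = 20.21 + 34.51 + 17.03 + 3.46 = 75.21 million (those not working and not actively searching are outside the labor force — including those who want a job but have given up searching).
Civilian working-age population = 222.30 + 75.21 = 297.51 million.
Unemployment rate = 13.74 / 222.30 = 6.18%.
Labor force participation rate = 222.30 / 297.51 = 74.72%.

Unemployment rate ≈ 6.18%; labor force participation rate ≈ 74.72%.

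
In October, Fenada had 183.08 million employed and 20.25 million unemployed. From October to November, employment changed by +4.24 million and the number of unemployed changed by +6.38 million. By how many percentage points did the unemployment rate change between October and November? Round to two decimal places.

October: labor force = 183.08 + 20.25 = 203.33; u = 20.25/203.33 = 9.96%.
November: labor force = 187.32 + 26.63 = 213.95; u = 26.63/213.95 = 12.45%.
Change = 12.45% − 9.96% = +2.49 pp.

The unemployment rate changed by +2.49 percentage points.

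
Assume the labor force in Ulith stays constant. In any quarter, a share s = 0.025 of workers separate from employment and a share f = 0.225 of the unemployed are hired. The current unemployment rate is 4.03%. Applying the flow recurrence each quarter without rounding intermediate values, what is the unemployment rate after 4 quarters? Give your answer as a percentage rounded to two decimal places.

Unemployment rate after four quarters ≈ 8.11%.

With a fixed labor force, u_{t+1} = u_t + s·(1−u_t) − f·u_t = u_t·(1−s−f) + s.
Here 1−s−f = 0.750 and s = 0.025.
u_1 = 0.040300 × 0.750 + 0.025 = 0.055225.
u_2 = 0.055225 × 0.750 + 0.025 = 0.066419.
u_3 = 0.066419 × 0.750 + 0.025 = 0.074814.
u_4 = 0.074814 × 0.750 + 0.025 = 0.081111.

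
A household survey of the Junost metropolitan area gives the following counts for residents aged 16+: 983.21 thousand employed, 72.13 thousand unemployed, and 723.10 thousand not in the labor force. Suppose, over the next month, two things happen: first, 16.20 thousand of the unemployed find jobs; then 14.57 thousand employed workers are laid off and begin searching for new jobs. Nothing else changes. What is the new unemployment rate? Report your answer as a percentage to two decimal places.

Initially, labor force = 983.21 + 72.13 = 1,055.34 thousand, so u = 72.13/1,055.34 = 6.83%.
After the first change, unemployed falls and employed rises by 16.20; labor force unchanged → E = 999.41, U = 55.93, labor force = 1,055.34 thousand.
After the second change, employed falls and unemployed rises by 14.57; labor force unchanged → E = 984.84, U = 70.50, labor force = 1,055.34 thousand.
New unemployment rate = 70.50 / 1,055.34 = 6.68%.

New unemployment rate ≈ 6.68%.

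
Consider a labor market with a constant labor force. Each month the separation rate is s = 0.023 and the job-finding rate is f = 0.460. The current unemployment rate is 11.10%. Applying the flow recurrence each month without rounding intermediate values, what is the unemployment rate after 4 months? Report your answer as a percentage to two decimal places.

Unemployment rate after four months ≈ 5.21%.

With a fixed labor force, u_{t+1} = u_t + s·(1−u_t) − f·u_t = u_t·(1−s−f) + s.
Here 1−s−f = 0.517 and s = 0.023.
u_1 = 0.111000 × 0.517 + 0.023 = 0.080387.
u_2 = 0.080387 × 0.517 + 0.023 = 0.064560.
u_3 = 0.064560 × 0.517 + 0.023 = 0.056378.
u_4 = 0.056378 × 0.517 + 0.023 = 0.052147.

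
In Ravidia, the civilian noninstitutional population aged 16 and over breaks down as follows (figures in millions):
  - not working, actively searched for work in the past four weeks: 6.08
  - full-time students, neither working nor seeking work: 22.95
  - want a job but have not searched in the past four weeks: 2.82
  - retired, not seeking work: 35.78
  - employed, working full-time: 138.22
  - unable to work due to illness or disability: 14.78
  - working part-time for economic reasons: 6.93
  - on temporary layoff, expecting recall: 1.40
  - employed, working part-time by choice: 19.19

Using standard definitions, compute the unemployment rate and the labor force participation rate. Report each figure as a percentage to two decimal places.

Employed = 138.22 + 6.93 + 19.19 = 164.34 million (anyone who worked, including part-time for economic reasons, counts as employed).
Unemployed = 6.08 + 1.40 = 7.48 million (jobless and actively searching, or on temporary layoff).
Labor force = 164.34 + 7.48 = 171.82 million.
Not in labor force = 22.95 + 2.82 + 35.78 + 14.78 = 76.33 million (those not working and not actively searching are outside the labor force — including those who want a job but have given up searching).
Civilian working-age population = 171.82 + 76.33 = 248.15 million.
Unemployment rate = 7.48 / 171.82 = 4.35%.
Labor force participation rate = 171.82 / 248.15 = 69.24%.

Unemployment rate ≈ 4.35%; labor force participation rate ≈ 69.24%.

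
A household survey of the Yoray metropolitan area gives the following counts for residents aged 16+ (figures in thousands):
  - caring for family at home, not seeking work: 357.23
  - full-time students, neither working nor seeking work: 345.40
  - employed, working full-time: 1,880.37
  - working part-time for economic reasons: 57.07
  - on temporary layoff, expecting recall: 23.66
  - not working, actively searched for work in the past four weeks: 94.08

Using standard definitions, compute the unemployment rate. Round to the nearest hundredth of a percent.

Unemployment rate ≈ 5.73%.

Employed = 1,880.37 + 57.07 = 1,937.44 thousand (anyone who worked, including part-time for economic reasons, counts as employed).
Unemployed = 23.66 + 94.08 = 117.74 thousand (jobless and actively searching, or on temporary layoff).
Labor force = 1,937.44 + 117.74 = 2,055.18 thousand.
Unemployment rate = 117.74 / 2,055.18 = 5.73%.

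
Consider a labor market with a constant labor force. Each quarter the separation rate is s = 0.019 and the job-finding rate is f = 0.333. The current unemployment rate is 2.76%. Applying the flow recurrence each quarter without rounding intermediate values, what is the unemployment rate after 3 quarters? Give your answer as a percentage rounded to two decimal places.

With a fixed labor force, u_{t+1} = u_t + s·(1−u_t) − f·u_t = u_t·(1−s−f) + s.
Here 1−s−f = 0.648 and s = 0.019.
u_1 = 0.027600 × 0.648 + 0.019 = 0.036885.
u_2 = 0.036885 × 0.648 + 0.019 = 0.042901.
u_3 = 0.042901 × 0.648 + 0.019 = 0.046800.

Unemployment rate after three quarters ≈ 4.68%.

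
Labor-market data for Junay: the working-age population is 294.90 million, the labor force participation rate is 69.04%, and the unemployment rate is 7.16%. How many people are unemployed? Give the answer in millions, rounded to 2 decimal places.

About 14.58 million are unemployed.

Labor force = 0.6904 × 294.90 = 203.60 million.
Unemployed = 0.0716 × 203.60 ≈ 14.58 million.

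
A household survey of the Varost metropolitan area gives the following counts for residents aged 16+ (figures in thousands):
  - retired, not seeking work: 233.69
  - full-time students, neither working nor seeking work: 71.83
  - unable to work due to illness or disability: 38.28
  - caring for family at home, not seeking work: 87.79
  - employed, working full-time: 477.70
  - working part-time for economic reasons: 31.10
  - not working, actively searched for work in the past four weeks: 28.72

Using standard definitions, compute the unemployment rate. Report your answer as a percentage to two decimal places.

Employed = 477.70 + 31.10 = 508.80 thousand (anyone who worked, including part-time for economic reasons, counts as employed).
Unemployed = 28.72 thousand.
Labor force = 508.80 + 28.72 = 537.52 thousand.
Unemployment rate = 28.72 / 537.52 = 5.34%.

Unemployment rate ≈ 5.34%.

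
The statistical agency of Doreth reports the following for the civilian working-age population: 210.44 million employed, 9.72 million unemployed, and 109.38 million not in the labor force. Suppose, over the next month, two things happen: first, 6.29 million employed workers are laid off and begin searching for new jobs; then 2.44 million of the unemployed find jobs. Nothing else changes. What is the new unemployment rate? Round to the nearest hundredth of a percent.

Initially, labor force = 210.44 + 9.72 = 220.16 million, so u = 9.72/220.16 = 4.41%.
After the first change, employed falls and unemployed rises by 6.29; labor force unchanged → E = 204.15, U = 16.01, labor force = 220.16 million.
After the second change, unemployed falls and employed rises by 2.44; labor force unchanged → E = 206.59, U = 13.57, labor force = 220.16 million.
New unemployment rate = 13.57 / 220.16 = 6.16%.

New unemployment rate ≈ 6.16%.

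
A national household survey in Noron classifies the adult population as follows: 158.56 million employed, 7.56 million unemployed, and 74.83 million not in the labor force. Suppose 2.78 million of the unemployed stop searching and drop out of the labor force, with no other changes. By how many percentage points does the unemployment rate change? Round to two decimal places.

Initially, labor force = 158.56 + 7.56 = 166.12 million, so u = 7.56/166.12 = 4.55%.
After the change, unemployed and labor force both fall by 2.78 → E = 158.56, U = 4.78, labor force = 163.34 million.
New unemployment rate = 4.78 / 163.34 = 2.93%.
Change = 2.93% − 4.55% = −1.62 percentage points.

The unemployment rate changes by −1.62 percentage points.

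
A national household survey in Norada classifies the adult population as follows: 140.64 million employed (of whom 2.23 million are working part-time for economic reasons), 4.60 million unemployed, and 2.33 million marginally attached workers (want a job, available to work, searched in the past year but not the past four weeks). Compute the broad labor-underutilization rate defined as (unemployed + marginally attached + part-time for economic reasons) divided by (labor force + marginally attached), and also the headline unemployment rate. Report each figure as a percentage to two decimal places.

Broad underutilization rate ≈ 6.21%; headline unemployment rate ≈ 3.17%.

Labor force = 140.64 + 4.60 = 145.24 million.
Numerator = 4.60 + 2.33 + 2.23 = 9.16 million.
Denominator = 145.24 + 2.33 = 147.57 million.
Broad rate = 9.16 / 147.57 = 6.21%.
Headline unemployment rate = 4.60 / 145.24 = 3.17%.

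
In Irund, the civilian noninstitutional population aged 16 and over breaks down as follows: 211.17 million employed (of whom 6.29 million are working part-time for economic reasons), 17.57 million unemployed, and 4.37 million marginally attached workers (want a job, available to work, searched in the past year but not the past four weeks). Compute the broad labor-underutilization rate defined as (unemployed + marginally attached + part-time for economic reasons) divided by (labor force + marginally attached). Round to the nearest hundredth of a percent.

Labor force = 211.17 + 17.57 = 228.74 million.
Numerator = 17.57 + 4.37 + 6.29 = 28.23 million.
Denominator = 228.74 + 4.37 = 233.11 million.
Broad rate = 28.23 / 233.11 = 12.11%.

Broad underutilization rate ≈ 12.11%.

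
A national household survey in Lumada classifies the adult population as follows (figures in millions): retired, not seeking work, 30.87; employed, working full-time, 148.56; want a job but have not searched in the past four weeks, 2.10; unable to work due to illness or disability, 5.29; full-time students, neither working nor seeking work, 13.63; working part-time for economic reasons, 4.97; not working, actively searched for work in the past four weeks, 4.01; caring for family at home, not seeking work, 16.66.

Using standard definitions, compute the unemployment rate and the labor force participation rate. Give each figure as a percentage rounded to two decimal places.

Employed = 148.56 + 4.97 = 153.53 million (anyone who worked, including part-time for economic reasons, counts as employed).
Unemployed = 4.01 million.
Labor force = 153.53 + 4.01 = 157.54 million.
Not in labor force = 30.87 + 2.10 + 5.29 + 13.63 + 16.66 = 68.55 million (those not working and not actively searching are outside the labor force — including those who want a job but have given up searching).
Civilian working-age population = 157.54 + 68.55 = 226.09 million.
Unemployment rate = 4.01 / 157.54 = 2.55%.
Labor force participation rate = 157.54 / 226.09 = 69.68%.

Unemployment rate ≈ 2.55%; labor force participation rate ≈ 69.68%.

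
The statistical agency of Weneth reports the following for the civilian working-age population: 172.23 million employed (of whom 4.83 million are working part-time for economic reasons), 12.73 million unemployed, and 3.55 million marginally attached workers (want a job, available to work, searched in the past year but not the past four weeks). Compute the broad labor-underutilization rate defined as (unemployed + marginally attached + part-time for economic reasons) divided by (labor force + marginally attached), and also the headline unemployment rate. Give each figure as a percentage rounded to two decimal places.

Broad underutilization rate ≈ 11.20%; headline unemployment rate ≈ 6.88%.

Labor force = 172.23 + 12.73 = 184.96 million.
Numerator = 12.73 + 3.55 + 4.83 = 21.11 million.
Denominator = 184.96 + 3.55 = 188.51 million.
Broad rate = 21.11 / 188.51 = 11.20%.
Headline unemployment rate = 12.73 / 184.96 = 6.88%.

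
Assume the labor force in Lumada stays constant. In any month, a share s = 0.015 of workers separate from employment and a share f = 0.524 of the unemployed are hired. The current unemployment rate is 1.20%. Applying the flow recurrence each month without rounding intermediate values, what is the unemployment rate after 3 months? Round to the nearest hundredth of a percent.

With a fixed labor force, u_{t+1} = u_t + s·(1−u_t) − f·u_t = u_t·(1−s−f) + s.
Here 1−s−f = 0.461 and s = 0.015.
u_1 = 0.012000 × 0.461 + 0.015 = 0.020532.
u_2 = 0.020532 × 0.461 + 0.015 = 0.024465.
u_3 = 0.024465 × 0.461 + 0.015 = 0.026278.

Unemployment rate after three months ≈ 2.63%.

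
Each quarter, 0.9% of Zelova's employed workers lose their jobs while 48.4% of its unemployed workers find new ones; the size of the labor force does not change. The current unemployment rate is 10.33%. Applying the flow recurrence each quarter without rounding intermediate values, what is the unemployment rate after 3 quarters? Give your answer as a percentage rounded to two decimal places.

Unemployment rate after three quarters ≈ 2.93%.

With a fixed labor force, u_{t+1} = u_t + s·(1−u_t) − f·u_t = u_t·(1−s−f) + s.
Here 1−s−f = 0.507 and s = 0.009.
u_1 = 0.103300 × 0.507 + 0.009 = 0.061373.
u_2 = 0.061373 × 0.507 + 0.009 = 0.040116.
u_3 = 0.040116 × 0.507 + 0.009 = 0.029339.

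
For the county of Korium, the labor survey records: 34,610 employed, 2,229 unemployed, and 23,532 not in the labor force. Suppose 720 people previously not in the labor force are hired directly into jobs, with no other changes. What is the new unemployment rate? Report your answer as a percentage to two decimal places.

New unemployment rate ≈ 5.93%.

Initially, labor force = 34,610 + 2,229 = 36,839, so u = 2,229/36,839 = 6.05%.
After the change, employed and labor force both rise by 720; unemployed unchanged → E = 35,330, U = 2,229, labor force = 37,559.
New unemployment rate = 2,229 / 37,559 = 5.93%.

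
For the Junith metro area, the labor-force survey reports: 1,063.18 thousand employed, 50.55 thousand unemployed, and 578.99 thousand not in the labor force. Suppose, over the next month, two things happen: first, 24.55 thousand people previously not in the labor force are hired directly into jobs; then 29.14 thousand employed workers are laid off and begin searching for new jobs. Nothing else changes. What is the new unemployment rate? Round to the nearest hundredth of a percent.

New unemployment rate ≈ 7.00%.

Initially, labor force = 1,063.18 + 50.55 = 1,113.73 thousand, so u = 50.55/1,113.73 = 4.54%.
After the first change, employed and labor force both rise by 24.55; unemployed unchanged → E = 1,087.73, U = 50.55, labor force = 1,138.28 thousand.
After the second change, employed falls and unemployed rises by 29.14; labor force unchanged → E = 1,058.59, U = 79.69, labor force = 1,138.28 thousand.
New unemployment rate = 79.69 / 1,138.28 = 7.00%.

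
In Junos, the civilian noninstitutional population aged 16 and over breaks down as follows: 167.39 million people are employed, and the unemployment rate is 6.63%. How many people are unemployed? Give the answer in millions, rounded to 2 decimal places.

Let U be the number unemployed. The labor force is E + U, and U/(E+U) = 0.0663.
So U = 0.0663 × 167.39 / (1 − 0.0663) = 11.0980 / 0.9337 ≈ 11.89 million.

About 11.89 million are unemployed.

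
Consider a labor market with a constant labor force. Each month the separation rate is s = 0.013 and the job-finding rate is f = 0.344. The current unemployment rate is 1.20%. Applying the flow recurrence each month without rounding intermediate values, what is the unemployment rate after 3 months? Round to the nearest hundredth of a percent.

With a fixed labor force, u_{t+1} = u_t + s·(1−u_t) − f·u_t = u_t·(1−s−f) + s.
Here 1−s−f = 0.643 and s = 0.013.
u_1 = 0.012000 × 0.643 + 0.013 = 0.020716.
u_2 = 0.020716 × 0.643 + 0.013 = 0.026320.
u_3 = 0.026320 × 0.643 + 0.013 = 0.029924.

Unemployment rate after three months ≈ 2.99%.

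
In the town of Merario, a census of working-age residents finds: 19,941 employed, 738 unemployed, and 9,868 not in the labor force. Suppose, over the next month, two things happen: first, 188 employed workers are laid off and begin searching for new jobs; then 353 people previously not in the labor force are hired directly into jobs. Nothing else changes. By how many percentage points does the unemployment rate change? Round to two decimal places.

Initially, labor force = 19,941 + 738 = 20,679, so u = 738/20,679 = 3.57%.
After the first change, employed falls and unemployed rises by 188; labor force unchanged → E = 19,753, U = 926, labor force = 20,679.
After the second change, employed and labor force both rise by 353; unemployed unchanged → E = 20,106, U = 926, labor force = 21,032.
New unemployment rate = 926 / 21,032 = 4.40%.
Change = 4.40% − 3.57% = +0.83 percentage points.

The unemployment rate changes by +0.83 percentage points.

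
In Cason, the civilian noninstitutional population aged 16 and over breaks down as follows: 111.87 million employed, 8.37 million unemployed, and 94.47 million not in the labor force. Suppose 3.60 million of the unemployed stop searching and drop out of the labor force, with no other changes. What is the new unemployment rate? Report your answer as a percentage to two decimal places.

New unemployment rate ≈ 4.09%.

Initially, labor force = 111.87 + 8.37 = 120.24 million, so u = 8.37/120.24 = 6.96%.
After the change, unemployed and labor force both fall by 3.60 → E = 111.87, U = 4.77, labor force = 116.64 million.
New unemployment rate = 4.77 / 116.64 = 4.09%.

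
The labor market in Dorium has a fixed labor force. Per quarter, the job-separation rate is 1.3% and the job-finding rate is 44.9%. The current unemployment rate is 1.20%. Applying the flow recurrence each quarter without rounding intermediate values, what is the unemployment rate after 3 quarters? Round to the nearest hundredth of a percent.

With a fixed labor force, u_{t+1} = u_t + s·(1−u_t) − f·u_t = u_t·(1−s−f) + s.
Here 1−s−f = 0.538 and s = 0.013.
u_1 = 0.012000 × 0.538 + 0.013 = 0.019456.
u_2 = 0.019456 × 0.538 + 0.013 = 0.023467.
u_3 = 0.023467 × 0.538 + 0.013 = 0.025625.

Unemployment rate after three quarters ≈ 2.56%.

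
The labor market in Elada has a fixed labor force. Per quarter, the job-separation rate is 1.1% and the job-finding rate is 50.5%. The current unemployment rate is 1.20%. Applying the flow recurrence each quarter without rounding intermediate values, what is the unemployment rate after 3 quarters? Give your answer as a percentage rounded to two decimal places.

Unemployment rate after three quarters ≈ 2.03%.

With a fixed labor force, u_{t+1} = u_t + s·(1−u_t) − f·u_t = u_t·(1−s−f) + s.
Here 1−s−f = 0.484 and s = 0.011.
u_1 = 0.012000 × 0.484 + 0.011 = 0.016808.
u_2 = 0.016808 × 0.484 + 0.011 = 0.019135.
u_3 = 0.019135 × 0.484 + 0.011 = 0.020261.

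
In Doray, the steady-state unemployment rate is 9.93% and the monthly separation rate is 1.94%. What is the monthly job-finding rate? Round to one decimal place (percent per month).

From u* = s/(s+f): f = s·(1−u)/u.
f = 1.94 × (1 − 0.0993) / 0.0993 = 1.7474 / 0.0993 ≈ 17.6% per month.

Job-finding rate ≈ 17.6% per month.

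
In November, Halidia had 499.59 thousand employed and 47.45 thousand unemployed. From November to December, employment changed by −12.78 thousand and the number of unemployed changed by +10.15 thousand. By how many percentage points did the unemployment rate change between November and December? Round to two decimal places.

November: labor force = 499.59 + 47.45 = 547.04; u = 47.45/547.04 = 8.67%.
December: labor force = 486.81 + 57.60 = 544.41; u = 57.60/544.41 = 10.58%.
Change = 10.58% − 8.67% = +1.91 pp.

The unemployment rate changed by +1.91 percentage points.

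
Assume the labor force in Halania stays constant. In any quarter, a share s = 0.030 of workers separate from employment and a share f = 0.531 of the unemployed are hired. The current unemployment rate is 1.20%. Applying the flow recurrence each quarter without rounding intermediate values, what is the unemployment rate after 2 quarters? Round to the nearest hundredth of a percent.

With a fixed labor force, u_{t+1} = u_t + s·(1−u_t) − f·u_t = u_t·(1−s−f) + s.
Here 1−s−f = 0.439 and s = 0.030.
u_1 = 0.012000 × 0.439 + 0.030 = 0.035268.
u_2 = 0.035268 × 0.439 + 0.030 = 0.045483.

Unemployment rate after two quarters ≈ 4.55%.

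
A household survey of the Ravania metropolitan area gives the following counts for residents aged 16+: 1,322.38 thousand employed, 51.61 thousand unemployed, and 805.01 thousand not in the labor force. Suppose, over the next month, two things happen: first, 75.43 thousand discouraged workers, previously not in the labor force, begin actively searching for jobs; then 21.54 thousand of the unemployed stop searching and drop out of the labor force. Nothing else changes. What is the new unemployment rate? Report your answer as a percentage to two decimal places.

Initially, labor force = 1,322.38 + 51.61 = 1,373.99 thousand, so u = 51.61/1,373.99 = 3.76%.
After the first change, unemployed and labor force both rise by 75.43 → E = 1,322.38, U = 127.04, labor force = 1,449.42 thousand.
After the second change, unemployed and labor force both fall by 21.54 → E = 1,322.38, U = 105.50, labor force = 1,427.88 thousand.
New unemployment rate = 105.50 / 1,427.88 = 7.39%.

New unemployment rate ≈ 7.39%.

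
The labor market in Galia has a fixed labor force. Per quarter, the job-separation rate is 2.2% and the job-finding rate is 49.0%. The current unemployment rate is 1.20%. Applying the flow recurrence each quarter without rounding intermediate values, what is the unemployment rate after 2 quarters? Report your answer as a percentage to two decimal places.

With a fixed labor force, u_{t+1} = u_t + s·(1−u_t) − f·u_t = u_t·(1−s−f) + s.
Here 1−s−f = 0.488 and s = 0.022.
u_1 = 0.012000 × 0.488 + 0.022 = 0.027856.
u_2 = 0.027856 × 0.488 + 0.022 = 0.035594.

Unemployment rate after two quarters ≈ 3.56%.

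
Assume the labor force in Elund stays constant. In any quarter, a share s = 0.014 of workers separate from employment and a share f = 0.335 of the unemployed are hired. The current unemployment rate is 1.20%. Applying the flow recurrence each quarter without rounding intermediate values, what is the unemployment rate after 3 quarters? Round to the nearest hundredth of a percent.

Unemployment rate after three quarters ≈ 3.24%.

With a fixed labor force, u_{t+1} = u_t + s·(1−u_t) − f·u_t = u_t·(1−s−f) + s.
Here 1−s−f = 0.651 and s = 0.014.
u_1 = 0.012000 × 0.651 + 0.014 = 0.021812.
u_2 = 0.021812 × 0.651 + 0.014 = 0.028200.
u_3 = 0.028200 × 0.651 + 0.014 = 0.032358.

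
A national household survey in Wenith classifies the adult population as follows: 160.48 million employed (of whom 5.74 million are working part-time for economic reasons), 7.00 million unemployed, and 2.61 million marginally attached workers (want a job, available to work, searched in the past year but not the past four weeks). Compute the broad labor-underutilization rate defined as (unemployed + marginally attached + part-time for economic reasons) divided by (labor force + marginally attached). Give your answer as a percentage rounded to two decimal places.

Labor force = 160.48 + 7.00 = 167.48 million.
Numerator = 7.00 + 2.61 + 5.74 = 15.35 million.
Denominator = 167.48 + 2.61 = 170.09 million.
Broad rate = 15.35 / 170.09 = 9.02%.

Broad underutilization rate ≈ 9.02%.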